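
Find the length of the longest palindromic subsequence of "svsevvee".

One longest palindromic subsequence is evve (positions 4,5,6,8); it reads the same forward and backward, and the interval DP gives dp[1][8] = 4.

4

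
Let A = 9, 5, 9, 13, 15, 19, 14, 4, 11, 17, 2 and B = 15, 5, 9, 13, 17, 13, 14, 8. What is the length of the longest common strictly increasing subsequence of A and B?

4

A longest common strictly increasing subsequence is 5, 9, 13, 17 (length 4); it appears in order in both A and B, and no longer such subsequence exists.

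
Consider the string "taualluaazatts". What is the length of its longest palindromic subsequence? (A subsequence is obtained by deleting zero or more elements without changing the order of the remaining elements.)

One longest palindromic subsequence is taallaat (positions 1,2,4,5,6,9,11,13); it reads the same forward and backward, and the interval DP gives dp[1][14] = 8.

8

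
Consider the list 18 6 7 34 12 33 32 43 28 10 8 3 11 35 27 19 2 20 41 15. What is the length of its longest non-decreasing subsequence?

One longest non-decreasing subsequence is 6, 7, 10, 11, 19, 20, 41 (positions 2,3,10,13,16,18,19), of length 7; no longer one exists.

7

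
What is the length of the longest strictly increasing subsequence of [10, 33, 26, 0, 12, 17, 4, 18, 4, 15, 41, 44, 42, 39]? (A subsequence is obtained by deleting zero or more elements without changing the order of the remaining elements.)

6

One longest increasing subsequence is 10, 12, 17, 18, 41, 44 (positions 1,5,6,8,11,12), of length 6; no longer one exists.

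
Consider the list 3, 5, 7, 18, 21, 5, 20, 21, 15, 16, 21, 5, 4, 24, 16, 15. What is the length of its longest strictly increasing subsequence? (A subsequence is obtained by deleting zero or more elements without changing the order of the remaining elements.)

7

Let dp[i] be the longest increasing subsequence ending at position i. Then dp = [1, 2, 3, 4, 5, 2, 5, 6, 4, 5, 6, 2, 2, 7, 5, 4].
The maximum is 7; one witness is 3, 5, 7, 18, 20, 21, 24 at positions 1,2,3,4,7,8,14.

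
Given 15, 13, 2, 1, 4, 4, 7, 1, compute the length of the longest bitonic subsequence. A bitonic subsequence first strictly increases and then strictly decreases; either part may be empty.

4

Let inc[i] be the LIS ending at i and dec[i] the longest strictly decreasing subsequence starting at i. inc = [1, 1, 1, 1, 2, 2, 3, 1], dec = [4, 3, 2, 1, 2, 2, 2, 1].
max_i inc[i]+dec[i]−1 = 4, with one witness 15, 13, 7, 1.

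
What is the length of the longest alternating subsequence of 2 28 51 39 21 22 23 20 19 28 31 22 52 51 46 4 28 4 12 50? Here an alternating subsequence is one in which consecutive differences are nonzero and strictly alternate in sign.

A longest alternating subsequence is 2, 28, 21, 22, 20, 28, 22, 52, 4, 28, 4, 12 (positions 1,2,5,6,8,10,12,13,16,17,18,19); its 11 consecutive differences strictly alternate in sign, and length 12 is optimal.

12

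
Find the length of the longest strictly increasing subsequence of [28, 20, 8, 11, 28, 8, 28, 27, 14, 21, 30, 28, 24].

Let dp[i] be the longest increasing subsequence ending at position i. Then dp = [1, 1, 1, 2, 3, 1, 3, 3, 3, 4, 5, 5, 5].
The maximum is 5; one witness is 8, 11, 14, 21, 30 at positions 3,4,9,10,11.

5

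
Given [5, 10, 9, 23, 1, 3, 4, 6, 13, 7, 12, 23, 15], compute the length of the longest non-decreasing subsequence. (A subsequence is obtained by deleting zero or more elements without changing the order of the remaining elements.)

7

Scanning left to right, the best length ending at each element is: 5→1, 10→2, 9→2, 23→3, 1→1, 3→2, 4→3, 6→4, 13→5, 7→5, 12→6, 23→7, 15→7.
So the longest non-decreasing subsequence has length 7, e.g. 1, 3, 4, 6, 7, 12, 23.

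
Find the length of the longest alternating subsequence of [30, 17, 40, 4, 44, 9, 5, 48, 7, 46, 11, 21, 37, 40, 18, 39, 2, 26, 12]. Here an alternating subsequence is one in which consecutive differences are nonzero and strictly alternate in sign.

A longest alternating subsequence is 30, 17, 40, 4, 44, 9, 48, 7, 46, 11, 21, 18, 39, 2, 26, 12 (positions 1,2,3,4,5,6,8,9,10,11,12,15,16,17,18,19); its 15 consecutive differences strictly alternate in sign, and length 16 is optimal.

16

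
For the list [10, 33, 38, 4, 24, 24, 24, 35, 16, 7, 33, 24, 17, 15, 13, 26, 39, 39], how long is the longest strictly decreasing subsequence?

7

Let dp[i] be the longest decreasing subsequence ending at position i. Then dp = [1, 1, 1, 2, 2, 2, 2, 2, 3, 4, 3, 4, 5, 6, 7, 4, 1, 1].
The maximum is 7; one witness is 38, 35, 33, 24, 17, 15, 13 at positions 3,8,11,12,13,14,15.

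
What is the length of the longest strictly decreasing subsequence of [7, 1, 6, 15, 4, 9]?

3

Let dp[i] be the longest decreasing subsequence ending at position i. Then dp = [1, 2, 2, 1, 3, 2].
The maximum is 3; one witness is 7, 6, 4 at positions 1,3,5.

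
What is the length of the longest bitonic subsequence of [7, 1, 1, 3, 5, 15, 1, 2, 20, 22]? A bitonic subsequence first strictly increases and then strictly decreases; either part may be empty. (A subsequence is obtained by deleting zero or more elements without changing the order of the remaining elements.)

One longest bitonic subsequence is 1, 3, 5, 15, 20, 22 (positions 2,4,5,6,9,10): it rises to 22 then falls. Length 6 is optimal.

6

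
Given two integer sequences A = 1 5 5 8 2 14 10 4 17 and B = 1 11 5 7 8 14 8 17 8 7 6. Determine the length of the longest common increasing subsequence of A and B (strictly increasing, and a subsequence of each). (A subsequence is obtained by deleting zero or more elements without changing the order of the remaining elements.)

5

For each value that appears in both, track the longest common increasing run ending there.
The best achievable length is 5; one witness is 1, 5, 8, 14, 17 (A-positions 1,2,4,6,9, B-positions 1,3,5,6,8).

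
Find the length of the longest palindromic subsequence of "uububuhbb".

Using dp[i][j] = 2 + dp[i+1][j−1] if the ends match, else max(dp[i+1][j], dp[i][j−1]):
dp[1][9] = 5. A witness is bbhbb at positions 3,5,7,8,9.

5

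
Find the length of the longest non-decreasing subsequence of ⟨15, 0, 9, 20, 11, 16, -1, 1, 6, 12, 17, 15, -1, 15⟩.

Let dp[i] be the longest non-decreasing subsequence ending at position i. Then dp = [1, 1, 2, 3, 3, 4, 1, 2, 3, 4, 5, 5, 2, 6].
The maximum is 6; one witness is 0, 9, 11, 12, 15, 15 at positions 2,3,5,10,12,14.

6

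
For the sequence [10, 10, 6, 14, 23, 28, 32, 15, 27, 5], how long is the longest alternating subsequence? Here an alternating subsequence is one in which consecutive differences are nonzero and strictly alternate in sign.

6

Track the best alternating length ending on an up-step vs a down-step at each position: up/down = 1/1, 1/1, 1/2, 3/1, 3/1, 3/1, 3/1, 3/4, 5/4, 1/6.
The maximum over both is 6; one such subsequence is 10, 6, 23, 15, 27, 5.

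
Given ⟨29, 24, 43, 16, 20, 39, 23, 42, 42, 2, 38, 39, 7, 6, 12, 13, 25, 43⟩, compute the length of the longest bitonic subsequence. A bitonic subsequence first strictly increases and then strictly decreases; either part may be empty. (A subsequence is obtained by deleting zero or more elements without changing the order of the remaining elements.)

7

One longest bitonic subsequence is 16, 20, 39, 42, 39, 7, 6 (positions 4,5,6,8,12,13,14): it rises to 42 then falls. Length 7 is optimal.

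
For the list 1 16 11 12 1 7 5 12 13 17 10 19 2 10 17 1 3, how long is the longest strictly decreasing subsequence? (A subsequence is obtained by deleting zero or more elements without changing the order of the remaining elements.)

6

Scanning left to right, the best length ending at each element is: 1→1, 16→1, 11→2, 12→2, 1→3, 7→3, 5→4, 12→2, 13→2, 17→1, 10→3, 19→1, 2→5, 10→3, 17→2, 1→6, 3→5.
So the longest decreasing subsequence has length 6, e.g. 16, 11, 7, 5, 2, 1.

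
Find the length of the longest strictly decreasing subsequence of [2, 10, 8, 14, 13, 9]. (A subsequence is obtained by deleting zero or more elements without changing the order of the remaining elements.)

One longest decreasing subsequence is 14, 13, 9 (positions 4,5,6), of length 3; no longer one exists.

3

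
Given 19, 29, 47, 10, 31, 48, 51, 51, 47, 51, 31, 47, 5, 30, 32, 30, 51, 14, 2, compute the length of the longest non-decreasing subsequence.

8

Let dp[i] be the longest non-decreasing subsequence ending at position i. Then dp = [1, 2, 3, 1, 3, 4, 5, 6, 4, 7, 4, 5, 1, 3, 5, 4, 8, 2, 1].
The maximum is 8; one witness is 19, 29, 47, 48, 51, 51, 51, 51 at positions 1,2,3,6,7,8,10,17.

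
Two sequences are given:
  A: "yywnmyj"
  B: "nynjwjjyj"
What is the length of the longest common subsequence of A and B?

A longest common subsequence is ywyj (length 4); the LCS DP confirms no longer common subsequence exists.

4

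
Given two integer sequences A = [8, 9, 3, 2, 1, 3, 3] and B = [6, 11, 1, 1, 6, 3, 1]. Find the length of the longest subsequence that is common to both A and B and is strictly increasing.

2

A longest common strictly increasing subsequence is 1, 3 (length 2); it appears in order in both A and B, and no longer such subsequence exists.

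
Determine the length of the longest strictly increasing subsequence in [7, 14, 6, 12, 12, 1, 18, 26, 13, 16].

4

Let dp[i] be the longest increasing subsequence ending at position i. Then dp = [1, 2, 1, 2, 2, 1, 3, 4, 3, 4].
The maximum is 4; one witness is 7, 14, 18, 26 at positions 1,2,7,8.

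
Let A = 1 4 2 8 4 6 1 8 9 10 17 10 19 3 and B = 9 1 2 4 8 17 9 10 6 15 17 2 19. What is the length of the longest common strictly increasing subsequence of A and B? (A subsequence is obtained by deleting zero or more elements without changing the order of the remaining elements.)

For each value that appears in both, track the longest common increasing run ending there.
The best achievable length is 8; one witness is 1, 2, 4, 8, 9, 10, 17, 19 (A-positions 1,3,5,8,9,10,11,13, B-positions 2,3,4,5,7,8,11,13).

8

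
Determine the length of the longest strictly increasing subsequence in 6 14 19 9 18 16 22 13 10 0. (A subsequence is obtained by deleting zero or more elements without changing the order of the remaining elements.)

Let dp[i] be the longest increasing subsequence ending at position i. Then dp = [1, 2, 3, 2, 3, 3, 4, 3, 3, 1].
The maximum is 4; one witness is 6, 14, 19, 22 at positions 1,2,3,7.

4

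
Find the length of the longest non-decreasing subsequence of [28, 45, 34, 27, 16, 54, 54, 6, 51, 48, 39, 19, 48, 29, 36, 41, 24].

Let dp[i] be the longest non-decreasing subsequence ending at position i. Then dp = [1, 2, 2, 1, 1, 3, 4, 1, 3, 3, 3, 2, 4, 3, 4, 5, 3].
The maximum is 5; one witness is 16, 19, 29, 36, 41 at positions 5,12,14,15,16.

5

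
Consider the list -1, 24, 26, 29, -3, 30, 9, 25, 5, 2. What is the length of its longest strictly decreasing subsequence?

Let dp[i] be the longest decreasing subsequence ending at position i. Then dp = [1, 1, 1, 1, 2, 1, 2, 2, 3, 4].
The maximum is 4; one witness is 24, 9, 5, 2 at positions 2,7,9,10.

4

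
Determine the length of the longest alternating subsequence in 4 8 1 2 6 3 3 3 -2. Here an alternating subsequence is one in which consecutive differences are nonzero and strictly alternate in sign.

5

A longest alternating subsequence is 4, 8, 1, 6, 3 (positions 1,2,3,5,6); its 4 consecutive differences strictly alternate in sign, and length 5 is optimal.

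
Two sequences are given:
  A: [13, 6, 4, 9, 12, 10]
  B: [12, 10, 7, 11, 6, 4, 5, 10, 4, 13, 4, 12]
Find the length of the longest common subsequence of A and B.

A longest common subsequence is 13, 4, 12 (length 3); the LCS DP confirms no longer common subsequence exists.

3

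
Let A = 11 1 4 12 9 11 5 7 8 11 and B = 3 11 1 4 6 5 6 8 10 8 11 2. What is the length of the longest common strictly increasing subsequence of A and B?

5

A longest common strictly increasing subsequence is 1, 4, 5, 8, 11 (length 5); it appears in order in both A and B, and no longer such subsequence exists.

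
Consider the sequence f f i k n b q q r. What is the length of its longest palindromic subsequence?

One longest palindromic subsequence is qq (positions 7,8); it reads the same forward and backward, and the interval DP gives dp[1][9] = 2.

2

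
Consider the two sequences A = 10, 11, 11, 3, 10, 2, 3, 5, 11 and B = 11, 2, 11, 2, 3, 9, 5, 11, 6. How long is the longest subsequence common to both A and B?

6

Backtracking the LCS table gives one alignment: 11 (A2,B1) → 11 (A3,B3) → 2 (A6,B4) → 3 (A7,B5) → 5 (A8,B7) → 11 (A9,B8).
So the longest common subsequence has length 6.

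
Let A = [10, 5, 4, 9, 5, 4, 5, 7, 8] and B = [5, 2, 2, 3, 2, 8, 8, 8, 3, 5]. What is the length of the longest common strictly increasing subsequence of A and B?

2

A longest common strictly increasing subsequence is 5, 8 (length 2); it appears in order in both A and B, and no longer such subsequence exists.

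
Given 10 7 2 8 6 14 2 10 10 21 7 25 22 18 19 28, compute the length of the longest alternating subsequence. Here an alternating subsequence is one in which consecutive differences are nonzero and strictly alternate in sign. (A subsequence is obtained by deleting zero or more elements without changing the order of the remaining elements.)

A longest alternating subsequence is 10, 7, 8, 6, 14, 2, 10, 7, 25, 18, 19 (positions 1,2,4,5,6,7,8,11,12,14,15); its 10 consecutive differences strictly alternate in sign, and length 11 is optimal.

11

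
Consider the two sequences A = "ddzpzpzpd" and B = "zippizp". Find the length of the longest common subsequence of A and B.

Backtracking the LCS table gives one alignment: z (A3,B1) → p (A4,B3) → p (A6,B4) → z (A7,B6) → p (A8,B7).
So the longest common subsequence has length 5.

5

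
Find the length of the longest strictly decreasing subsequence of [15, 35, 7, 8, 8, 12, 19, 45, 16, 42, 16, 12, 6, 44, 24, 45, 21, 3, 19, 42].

6

One longest decreasing subsequence is 35, 19, 16, 12, 6, 3 (positions 2,7,9,12,13,18), of length 6; no longer one exists.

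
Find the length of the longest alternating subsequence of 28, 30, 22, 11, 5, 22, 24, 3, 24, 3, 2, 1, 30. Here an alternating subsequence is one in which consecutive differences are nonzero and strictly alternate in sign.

8

A longest alternating subsequence is 28, 30, 11, 22, 3, 24, 3, 30 (positions 1,2,4,6,8,9,10,13); its 7 consecutive differences strictly alternate in sign, and length 8 is optimal.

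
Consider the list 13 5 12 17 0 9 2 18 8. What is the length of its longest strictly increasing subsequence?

4

One longest increasing subsequence is 5, 12, 17, 18 (positions 2,3,4,8), of length 4; no longer one exists.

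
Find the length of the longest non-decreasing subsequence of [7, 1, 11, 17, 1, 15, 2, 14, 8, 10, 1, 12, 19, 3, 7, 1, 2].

Scanning left to right, the best length ending at each element is: 7→1, 1→1, 11→2, 17→3, 1→2, 15→3, 2→3, 14→4, 8→4, 10→5, 1→3, 12→6, 19→7, 3→4, 7→5, 1→4, 2→5.
So the longest non-decreasing subsequence has length 7, e.g. 1, 1, 2, 8, 10, 12, 19.

7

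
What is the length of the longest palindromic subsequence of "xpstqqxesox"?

6

One longest palindromic subsequence is xsqqsx (positions 1,3,5,6,9,11); it reads the same forward and backward, and the interval DP gives dp[1][11] = 6.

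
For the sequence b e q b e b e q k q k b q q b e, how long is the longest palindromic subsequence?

9

Using dp[i][j] = 2 + dp[i+1][j−1] if the ends match, else max(dp[i+1][j], dp[i][j−1]):
dp[1][16] = 9. A witness is ebqqbqqbe at positions 2,4,8,10,12,13,14,15,16.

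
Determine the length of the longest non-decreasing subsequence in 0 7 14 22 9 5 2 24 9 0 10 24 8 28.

Scanning left to right, the best length ending at each element is: 0→1, 7→2, 14→3, 22→4, 9→3, 5→2, 2→2, 24→5, 9→4, 0→2, 10→5, 24→6, 8→3, 28→7.
So the longest non-decreasing subsequence has length 7, e.g. 0, 7, 14, 22, 24, 24, 28.

7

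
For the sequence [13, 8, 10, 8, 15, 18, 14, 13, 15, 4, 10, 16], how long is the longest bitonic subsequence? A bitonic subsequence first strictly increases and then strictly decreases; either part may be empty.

Let inc[i] be the LIS ending at i and dec[i] the longest strictly decreasing subsequence starting at i. inc = [1, 1, 2, 1, 3, 4, 3, 3, 4, 1, 2, 5], dec = [4, 2, 3, 2, 4, 4, 3, 2, 2, 1, 1, 1].
max_i inc[i]+dec[i]−1 = 7, with one witness 8, 10, 15, 18, 14, 13, 10.

7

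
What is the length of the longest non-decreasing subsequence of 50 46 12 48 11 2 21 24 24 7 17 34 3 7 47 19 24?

6

Let dp[i] be the longest non-decreasing subsequence ending at position i. Then dp = [1, 1, 1, 2, 1, 1, 2, 3, 4, 2, 3, 5, 2, 3, 6, 4, 5].
The maximum is 6; one witness is 12, 21, 24, 24, 34, 47 at positions 3,7,8,9,12,15.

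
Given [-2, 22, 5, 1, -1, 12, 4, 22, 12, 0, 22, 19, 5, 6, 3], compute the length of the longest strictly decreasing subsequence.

4

Scanning left to right, the best length ending at each element is: -2→1, 22→1, 5→2, 1→3, -1→4, 12→2, 4→3, 22→1, 12→2, 0→4, 22→1, 19→2, 5→3, 6→3, 3→4.
So the longest decreasing subsequence has length 4, e.g. 22, 5, 1, -1.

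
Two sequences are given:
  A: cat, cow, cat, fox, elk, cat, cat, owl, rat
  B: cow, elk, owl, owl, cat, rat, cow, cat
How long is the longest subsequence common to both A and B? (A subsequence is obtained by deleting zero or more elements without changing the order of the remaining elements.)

A longest common subsequence is cow, elk, cat, cat (length 4); the LCS DP confirms no longer common subsequence exists.

4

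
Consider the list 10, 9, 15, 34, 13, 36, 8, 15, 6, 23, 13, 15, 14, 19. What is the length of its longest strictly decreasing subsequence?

4

Scanning left to right, the best length ending at each element is: 10→1, 9→2, 15→1, 34→1, 13→2, 36→1, 8→3, 15→2, 6→4, 23→2, 13→3, 15→3, 14→4, 19→3.
So the longest decreasing subsequence has length 4, e.g. 10, 9, 8, 6.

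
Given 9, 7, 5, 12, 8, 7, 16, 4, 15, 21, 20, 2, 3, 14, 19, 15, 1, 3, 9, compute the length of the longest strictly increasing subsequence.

One longest increasing subsequence is 9, 12, 16, 21 (positions 1,4,7,10), of length 4; no longer one exists.

4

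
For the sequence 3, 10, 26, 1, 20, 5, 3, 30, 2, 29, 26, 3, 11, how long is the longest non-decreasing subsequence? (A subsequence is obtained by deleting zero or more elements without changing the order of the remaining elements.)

Let dp[i] be the longest non-decreasing subsequence ending at position i. Then dp = [1, 2, 3, 1, 3, 2, 2, 4, 2, 4, 4, 3, 4].
The maximum is 4; one witness is 3, 10, 26, 30 at positions 1,2,3,8.

4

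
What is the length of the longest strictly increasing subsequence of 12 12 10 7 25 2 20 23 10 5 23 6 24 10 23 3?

Let dp[i] be the longest increasing subsequence ending at position i. Then dp = [1, 1, 1, 1, 2, 1, 2, 3, 2, 2, 3, 3, 4, 4, 5, 2].
The maximum is 5; one witness is 2, 5, 6, 10, 23 at positions 6,10,12,14,15.

5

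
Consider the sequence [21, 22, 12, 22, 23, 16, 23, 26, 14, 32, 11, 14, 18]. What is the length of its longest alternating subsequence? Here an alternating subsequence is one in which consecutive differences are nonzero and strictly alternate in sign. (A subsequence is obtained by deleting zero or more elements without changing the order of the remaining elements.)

Track the best alternating length ending on an up-step vs a down-step at each position: up/down = 1/1, 2/1, 1/3, 4/1, 4/1, 4/5, 6/1, 6/1, 4/7, 8/1, 1/9, 10/9, 10/9.
The maximum over both is 10; one such subsequence is 21, 22, 12, 22, 16, 23, 14, 32, 11, 14.

10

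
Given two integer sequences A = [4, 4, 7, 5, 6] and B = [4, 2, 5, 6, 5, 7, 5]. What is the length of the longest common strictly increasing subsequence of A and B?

A longest common strictly increasing subsequence is 4, 5, 6 (length 3); it appears in order in both A and B, and no longer such subsequence exists.

3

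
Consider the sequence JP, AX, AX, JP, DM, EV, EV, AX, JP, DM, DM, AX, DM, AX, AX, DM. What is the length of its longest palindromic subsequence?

10

Using dp[i][j] = 2 + dp[i+1][j−1] if the ends match, else max(dp[i+1][j], dp[i][j−1]):
dp[1][16] = 10. A witness is AX AX DM AX DM DM AX DM AX AX at positions 2,3,5,8,10,11,12,13,14,15.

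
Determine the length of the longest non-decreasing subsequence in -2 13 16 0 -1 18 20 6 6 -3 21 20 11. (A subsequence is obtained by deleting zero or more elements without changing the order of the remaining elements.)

6

One longest non-decreasing subsequence is -2, 13, 16, 18, 20, 21 (positions 1,2,3,6,7,11), of length 6; no longer one exists.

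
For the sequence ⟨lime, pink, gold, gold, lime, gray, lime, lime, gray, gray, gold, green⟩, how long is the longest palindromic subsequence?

6

One longest palindromic subsequence is gold gray lime lime gray gold (positions 4,6,7,8,10,11); it reads the same forward and backward, and the interval DP gives dp[1][12] = 6.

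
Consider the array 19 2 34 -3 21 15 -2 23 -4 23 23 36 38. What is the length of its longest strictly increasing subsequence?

5

One longest increasing subsequence is 19, 21, 23, 36, 38 (positions 1,5,8,12,13), of length 5; no longer one exists.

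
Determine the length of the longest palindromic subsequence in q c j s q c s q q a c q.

One longest palindromic subsequence is qcqqqcq (positions 1,2,5,8,9,11,12); it reads the same forward and backward, and the interval DP gives dp[1][12] = 7.

7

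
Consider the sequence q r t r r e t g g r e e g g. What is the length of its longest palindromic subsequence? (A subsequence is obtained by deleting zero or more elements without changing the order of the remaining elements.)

Using dp[i][j] = 2 + dp[i+1][j−1] if the ends match, else max(dp[i+1][j], dp[i][j−1]):
dp[1][14] = 6. A witness is ggeegg at positions 8,9,11,12,13,14.

6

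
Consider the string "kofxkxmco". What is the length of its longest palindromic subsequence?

5

One longest palindromic subsequence is oxkxo (positions 2,4,5,6,9); it reads the same forward and backward, and the interval DP gives dp[1][9] = 5.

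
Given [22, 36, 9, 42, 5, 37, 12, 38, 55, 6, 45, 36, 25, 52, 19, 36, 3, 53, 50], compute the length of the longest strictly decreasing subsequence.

6

Scanning left to right, the best length ending at each element is: 22→1, 36→1, 9→2, 42→1, 5→3, 37→2, 12→3, 38→2, 55→1, 6→4, 45→2, 36→3, 25→4, 52→2, 19→5, 36→3, 3→6, 53→2, 50→3.
So the longest decreasing subsequence has length 6, e.g. 42, 37, 36, 25, 19, 3.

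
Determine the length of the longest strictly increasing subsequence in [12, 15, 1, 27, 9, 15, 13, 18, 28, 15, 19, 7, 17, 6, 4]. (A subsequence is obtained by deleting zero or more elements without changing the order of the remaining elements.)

Scanning left to right, the best length ending at each element is: 12→1, 15→2, 1→1, 27→3, 9→2, 15→3, 13→3, 18→4, 28→5, 15→4, 19→5, 7→2, 17→5, 6→2, 4→2.
So the longest increasing subsequence has length 5, e.g. 1, 9, 15, 18, 28.

5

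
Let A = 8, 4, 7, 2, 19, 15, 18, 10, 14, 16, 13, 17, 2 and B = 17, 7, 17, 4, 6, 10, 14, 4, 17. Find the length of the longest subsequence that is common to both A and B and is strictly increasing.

For each value that appears in both, track the longest common increasing run ending there.
The best achievable length is 4; one witness is 7, 10, 14, 17 (A-positions 3,8,9,12, B-positions 2,6,7,9).

4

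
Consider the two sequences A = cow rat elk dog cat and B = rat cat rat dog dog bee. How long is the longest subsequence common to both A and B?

Backtracking the LCS table gives one alignment: rat (A2,B3) → dog (A4,B5).
So the longest common subsequence has length 2.

2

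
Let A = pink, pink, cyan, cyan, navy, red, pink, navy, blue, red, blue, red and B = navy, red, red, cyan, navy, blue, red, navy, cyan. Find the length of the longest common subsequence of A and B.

5

A longest common subsequence is navy, red, navy, blue, red (length 5); the LCS DP confirms no longer common subsequence exists.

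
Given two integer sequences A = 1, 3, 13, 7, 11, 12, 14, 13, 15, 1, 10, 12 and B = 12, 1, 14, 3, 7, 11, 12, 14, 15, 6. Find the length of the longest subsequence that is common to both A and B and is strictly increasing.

For each value that appears in both, track the longest common increasing run ending there.
The best achievable length is 7; one witness is 1, 3, 7, 11, 12, 14, 15 (A-positions 1,2,4,5,6,7,9, B-positions 2,4,5,6,7,8,9).

7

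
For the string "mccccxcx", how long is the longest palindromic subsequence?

5

One longest palindromic subsequence is ccccc (positions 2,3,4,5,7); it reads the same forward and backward, and the interval DP gives dp[1][8] = 5.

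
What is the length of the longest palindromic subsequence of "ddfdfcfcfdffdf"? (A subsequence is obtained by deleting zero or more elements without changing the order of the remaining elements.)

11

One longest palindromic subsequence is dfdfcfcfdfd (positions 2,3,4,5,6,7,8,9,10,12,13); it reads the same forward and backward, and the interval DP gives dp[1][14] = 11.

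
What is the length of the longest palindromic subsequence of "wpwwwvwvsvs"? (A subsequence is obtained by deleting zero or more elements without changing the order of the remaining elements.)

5

Using dp[i][j] = 2 + dp[i+1][j−1] if the ends match, else max(dp[i+1][j], dp[i][j−1]):
dp[1][11] = 5. A witness is wwwww at positions 1,3,4,5,7.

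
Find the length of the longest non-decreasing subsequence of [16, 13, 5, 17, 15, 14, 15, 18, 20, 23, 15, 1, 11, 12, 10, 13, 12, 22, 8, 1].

6

One longest non-decreasing subsequence is 13, 15, 15, 18, 20, 23 (positions 2,5,7,8,9,10), of length 6; no longer one exists.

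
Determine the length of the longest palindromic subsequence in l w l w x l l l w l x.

Using dp[i][j] = 2 + dp[i+1][j−1] if the ends match, else max(dp[i+1][j], dp[i][j−1]):
dp[1][11] = 8. A witness is lwllllwl at positions 1,2,3,6,7,8,9,10.

8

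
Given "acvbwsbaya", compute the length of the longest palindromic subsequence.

Using dp[i][j] = 2 + dp[i+1][j−1] if the ends match, else max(dp[i+1][j], dp[i][j−1]):
dp[1][10] = 5. A witness is absba at positions 1,4,6,7,10.

5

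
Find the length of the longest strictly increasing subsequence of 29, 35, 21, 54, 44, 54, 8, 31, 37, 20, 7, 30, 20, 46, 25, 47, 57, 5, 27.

Scanning left to right, the best length ending at each element is: 29→1, 35→2, 21→1, 54→3, 44→3, 54→4, 8→1, 31→2, 37→3, 20→2, 7→1, 30→3, 20→2, 46→4, 25→3, 47→5, 57→6, 5→1, 27→4.
So the longest increasing subsequence has length 6, e.g. 29, 35, 44, 46, 47, 57.

6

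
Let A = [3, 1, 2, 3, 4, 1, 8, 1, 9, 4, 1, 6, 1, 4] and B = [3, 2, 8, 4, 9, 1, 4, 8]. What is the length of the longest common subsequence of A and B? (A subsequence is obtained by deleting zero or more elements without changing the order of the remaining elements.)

6

A longest common subsequence is 3, 2, 4, 9, 1, 4 (length 6); the LCS DP confirms no longer common subsequence exists.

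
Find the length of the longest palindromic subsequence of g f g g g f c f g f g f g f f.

11

One longest palindromic subsequence is fgggfcfgggf (positions 2,3,4,5,6,7,8,9,11,13,15); it reads the same forward and backward, and the interval DP gives dp[1][15] = 11.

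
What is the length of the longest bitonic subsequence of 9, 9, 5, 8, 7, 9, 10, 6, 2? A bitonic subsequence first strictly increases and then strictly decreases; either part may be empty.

One longest bitonic subsequence is 5, 8, 9, 10, 6, 2 (positions 3,4,6,7,8,9): it rises to 10 then falls. Length 6 is optimal.

6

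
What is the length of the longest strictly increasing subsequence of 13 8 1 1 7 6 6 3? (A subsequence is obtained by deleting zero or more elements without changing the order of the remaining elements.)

2

Let dp[i] be the longest increasing subsequence ending at position i. Then dp = [1, 1, 1, 1, 2, 2, 2, 2].
The maximum is 2; one witness is 1, 7 at positions 3,5.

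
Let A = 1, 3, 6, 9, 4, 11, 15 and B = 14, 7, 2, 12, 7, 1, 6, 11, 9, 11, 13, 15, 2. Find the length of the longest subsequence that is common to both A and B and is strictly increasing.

For each value that appears in both, track the longest common increasing run ending there.
The best achievable length is 5; one witness is 1, 6, 9, 11, 15 (A-positions 1,3,4,6,7, B-positions 6,7,9,10,12).

5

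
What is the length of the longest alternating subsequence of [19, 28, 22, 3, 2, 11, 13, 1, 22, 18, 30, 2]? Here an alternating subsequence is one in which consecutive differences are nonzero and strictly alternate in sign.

A longest alternating subsequence is 19, 28, 3, 11, 1, 22, 18, 30, 2 (positions 1,2,4,6,8,9,10,11,12); its 8 consecutive differences strictly alternate in sign, and length 9 is optimal.

9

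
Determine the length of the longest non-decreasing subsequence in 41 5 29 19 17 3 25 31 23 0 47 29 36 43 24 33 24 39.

6

One longest non-decreasing subsequence is 5, 19, 25, 31, 36, 43 (positions 2,4,7,8,13,14), of length 6; no longer one exists.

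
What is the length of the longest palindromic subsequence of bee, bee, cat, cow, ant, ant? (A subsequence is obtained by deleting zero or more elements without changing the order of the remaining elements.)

2

One longest palindromic subsequence is ant ant (positions 5,6); it reads the same forward and backward, and the interval DP gives dp[1][6] = 2.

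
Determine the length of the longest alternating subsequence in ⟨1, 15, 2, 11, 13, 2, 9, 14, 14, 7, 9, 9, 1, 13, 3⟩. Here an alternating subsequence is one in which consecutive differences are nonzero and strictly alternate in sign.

11

A longest alternating subsequence is 1, 15, 2, 11, 2, 9, 7, 9, 1, 13, 3 (positions 1,2,3,4,6,7,10,11,13,14,15); its 10 consecutive differences strictly alternate in sign, and length 11 is optimal.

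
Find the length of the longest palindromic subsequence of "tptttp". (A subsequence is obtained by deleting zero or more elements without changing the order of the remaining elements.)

Using dp[i][j] = 2 + dp[i+1][j−1] if the ends match, else max(dp[i+1][j], dp[i][j−1]):
dp[1][6] = 5. A witness is ptttp at positions 2,3,4,5,6.

5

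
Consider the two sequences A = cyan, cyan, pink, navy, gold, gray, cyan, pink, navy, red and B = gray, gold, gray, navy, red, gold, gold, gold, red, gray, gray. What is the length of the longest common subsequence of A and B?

4

A longest common subsequence is gold, gray, navy, red (length 4); the LCS DP confirms no longer common subsequence exists.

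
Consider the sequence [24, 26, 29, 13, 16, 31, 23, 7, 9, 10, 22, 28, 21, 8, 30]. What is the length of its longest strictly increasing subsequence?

6

Let dp[i] be the longest increasing subsequence ending at position i. Then dp = [1, 2, 3, 1, 2, 4, 3, 1, 2, 3, 4, 5, 4, 2, 6].
The maximum is 6; one witness is 7, 9, 10, 22, 28, 30 at positions 8,9,10,11,12,15.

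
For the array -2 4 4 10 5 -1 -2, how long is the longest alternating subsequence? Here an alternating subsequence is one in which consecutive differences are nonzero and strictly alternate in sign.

Track the best alternating length ending on an up-step vs a down-step at each position: up/down = 1/1, 2/1, 2/1, 2/1, 2/3, 2/3, 1/3.
The maximum over both is 3; one such subsequence is -2, 10, 5.

3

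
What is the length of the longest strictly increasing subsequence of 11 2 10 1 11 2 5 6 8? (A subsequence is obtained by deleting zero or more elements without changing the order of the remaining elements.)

5

One longest increasing subsequence is 1, 2, 5, 6, 8 (positions 4,6,7,8,9), of length 5; no longer one exists.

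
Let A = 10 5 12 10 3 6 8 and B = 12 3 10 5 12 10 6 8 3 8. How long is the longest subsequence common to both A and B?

A longest common subsequence is 10, 5, 12, 10, 3, 8 (length 6); the LCS DP confirms no longer common subsequence exists.

6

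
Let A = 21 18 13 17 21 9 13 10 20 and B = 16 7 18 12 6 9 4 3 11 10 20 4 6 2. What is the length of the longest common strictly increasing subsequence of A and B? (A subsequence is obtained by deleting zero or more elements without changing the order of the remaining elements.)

3

For each value that appears in both, track the longest common increasing run ending there.
The best achievable length is 3; one witness is 9, 10, 20 (A-positions 6,8,9, B-positions 6,10,11).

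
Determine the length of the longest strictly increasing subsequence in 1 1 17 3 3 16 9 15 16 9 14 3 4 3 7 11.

Let dp[i] be the longest increasing subsequence ending at position i. Then dp = [1, 1, 2, 2, 2, 3, 3, 4, 5, 3, 4, 2, 3, 2, 4, 5].
The maximum is 5; one witness is 1, 3, 9, 15, 16 at positions 1,4,7,8,9.

5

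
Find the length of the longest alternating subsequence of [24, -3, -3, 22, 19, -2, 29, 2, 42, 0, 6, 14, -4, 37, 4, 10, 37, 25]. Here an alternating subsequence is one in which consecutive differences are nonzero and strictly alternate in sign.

14

Track the best alternating length ending on an up-step vs a down-step at each position: up/down = 1/1, 1/2, 1/2, 3/2, 3/4, 3/4, 5/1, 5/6, 7/1, 5/8, 9/8, 9/8, 1/10, 11/8, 11/12, 13/12, 13/8, 13/14.
The maximum over both is 14; one such subsequence is 24, -3, 22, 19, 29, 2, 42, 0, 6, -4, 37, 4, 37, 25.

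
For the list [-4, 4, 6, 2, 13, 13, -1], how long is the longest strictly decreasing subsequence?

Let dp[i] be the longest decreasing subsequence ending at position i. Then dp = [1, 1, 1, 2, 1, 1, 3].
The maximum is 3; one witness is 4, 2, -1 at positions 2,4,7.

3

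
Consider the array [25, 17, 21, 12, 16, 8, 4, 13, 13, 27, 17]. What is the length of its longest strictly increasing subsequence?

3

Let dp[i] be the longest increasing subsequence ending at position i. Then dp = [1, 1, 2, 1, 2, 1, 1, 2, 2, 3, 3].
The maximum is 3; one witness is 17, 21, 27 at positions 2,3,10.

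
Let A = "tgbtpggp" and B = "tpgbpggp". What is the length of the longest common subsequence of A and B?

Backtracking the LCS table gives one alignment: t (A1,B1) → g (A2,B3) → b (A3,B4) → p (A5,B5) → g (A6,B6) → g (A7,B7) → p (A8,B8).
So the longest common subsequence has length 7.

7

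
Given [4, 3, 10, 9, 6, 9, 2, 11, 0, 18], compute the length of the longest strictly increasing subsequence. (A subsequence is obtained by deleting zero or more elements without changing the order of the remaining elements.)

5

One longest increasing subsequence is 4, 6, 9, 11, 18 (positions 1,5,6,8,10), of length 5; no longer one exists.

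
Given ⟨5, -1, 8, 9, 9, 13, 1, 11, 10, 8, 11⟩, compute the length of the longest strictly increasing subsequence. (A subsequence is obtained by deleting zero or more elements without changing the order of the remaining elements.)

Let dp[i] be the longest increasing subsequence ending at position i. Then dp = [1, 1, 2, 3, 3, 4, 2, 4, 4, 3, 5].
The maximum is 5; one witness is 5, 8, 9, 10, 11 at positions 1,3,4,9,11.

5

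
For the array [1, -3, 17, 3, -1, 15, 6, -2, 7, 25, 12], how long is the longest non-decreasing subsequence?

5

Scanning left to right, the best length ending at each element is: 1→1, -3→1, 17→2, 3→2, -1→2, 15→3, 6→3, -2→2, 7→4, 25→5, 12→5.
So the longest non-decreasing subsequence has length 5, e.g. 1, 3, 6, 7, 25.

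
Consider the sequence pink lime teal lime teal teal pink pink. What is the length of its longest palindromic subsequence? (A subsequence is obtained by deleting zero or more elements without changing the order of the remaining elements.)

5

One longest palindromic subsequence is pink teal teal teal pink (positions 1,3,5,6,8); it reads the same forward and backward, and the interval DP gives dp[1][8] = 5.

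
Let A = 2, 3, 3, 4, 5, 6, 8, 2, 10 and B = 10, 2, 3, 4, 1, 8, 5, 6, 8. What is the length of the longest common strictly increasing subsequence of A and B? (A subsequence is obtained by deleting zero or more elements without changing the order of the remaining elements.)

6

For each value that appears in both, track the longest common increasing run ending there.
The best achievable length is 6; one witness is 2, 3, 4, 5, 6, 8 (A-positions 1,2,4,5,6,7, B-positions 2,3,4,7,8,9).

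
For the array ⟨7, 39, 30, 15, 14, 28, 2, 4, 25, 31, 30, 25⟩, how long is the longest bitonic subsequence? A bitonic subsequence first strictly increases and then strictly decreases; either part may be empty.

Let inc[i] be the LIS ending at i and dec[i] the longest strictly decreasing subsequence starting at i. inc = [1, 2, 2, 2, 2, 3, 1, 2, 3, 4, 4, 3], dec = [2, 5, 4, 3, 2, 2, 1, 1, 1, 3, 2, 1].
max_i inc[i]+dec[i]−1 = 6, with one witness 7, 39, 30, 15, 14, 4.

6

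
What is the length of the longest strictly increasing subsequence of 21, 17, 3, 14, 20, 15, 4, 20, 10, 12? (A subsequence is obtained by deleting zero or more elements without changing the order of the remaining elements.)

Scanning left to right, the best length ending at each element is: 21→1, 17→1, 3→1, 14→2, 20→3, 15→3, 4→2, 20→4, 10→3, 12→4.
So the longest increasing subsequence has length 4, e.g. 3, 14, 15, 20.

4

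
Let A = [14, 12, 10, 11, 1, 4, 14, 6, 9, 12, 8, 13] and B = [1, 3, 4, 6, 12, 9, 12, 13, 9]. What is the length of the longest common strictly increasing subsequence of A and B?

For each value that appears in both, track the longest common increasing run ending there.
The best achievable length is 6; one witness is 1, 4, 6, 9, 12, 13 (A-positions 5,6,8,9,10,12, B-positions 1,3,4,6,7,8).

6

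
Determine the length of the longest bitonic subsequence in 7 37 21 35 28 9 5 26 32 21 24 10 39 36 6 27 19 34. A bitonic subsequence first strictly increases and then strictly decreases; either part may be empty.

8

One longest bitonic subsequence is 7, 37, 35, 28, 26, 24, 10, 6 (positions 1,2,4,5,8,11,12,15): it rises to 37 then falls. Length 8 is optimal.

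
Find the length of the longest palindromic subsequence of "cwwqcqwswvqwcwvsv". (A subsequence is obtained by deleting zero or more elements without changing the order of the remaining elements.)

Using dp[i][j] = 2 + dp[i+1][j−1] if the ends match, else max(dp[i+1][j], dp[i][j−1]):
dp[1][17] = 9. A witness is wcqwswqcw at positions 3,5,6,7,8,9,11,13,14.

9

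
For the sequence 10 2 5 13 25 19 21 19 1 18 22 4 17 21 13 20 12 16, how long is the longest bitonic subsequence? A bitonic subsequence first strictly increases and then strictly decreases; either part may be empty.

Let inc[i] be the LIS ending at i and dec[i] the longest strictly decreasing subsequence starting at i. inc = [1, 1, 2, 3, 4, 4, 5, 4, 1, 4, 6, 2, 4, 5, 3, 5, 3, 4], dec = [3, 2, 2, 2, 7, 5, 6, 5, 1, 4, 4, 1, 3, 3, 2, 2, 1, 1].
max_i inc[i]+dec[i]−1 = 10, with one witness 2, 5, 13, 25, 21, 19, 18, 17, 13, 12.

10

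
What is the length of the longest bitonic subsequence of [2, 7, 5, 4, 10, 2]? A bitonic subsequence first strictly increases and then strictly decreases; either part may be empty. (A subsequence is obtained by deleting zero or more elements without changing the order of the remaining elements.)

One longest bitonic subsequence is 2, 7, 5, 4, 2 (positions 1,2,3,4,6): it rises to 7 then falls. Length 5 is optimal.

5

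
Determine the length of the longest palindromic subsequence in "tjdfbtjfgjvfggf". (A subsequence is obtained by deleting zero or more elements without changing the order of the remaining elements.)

One longest palindromic subsequence is fgggf (positions 4,9,13,14,15); it reads the same forward and backward, and the interval DP gives dp[1][15] = 5.

5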